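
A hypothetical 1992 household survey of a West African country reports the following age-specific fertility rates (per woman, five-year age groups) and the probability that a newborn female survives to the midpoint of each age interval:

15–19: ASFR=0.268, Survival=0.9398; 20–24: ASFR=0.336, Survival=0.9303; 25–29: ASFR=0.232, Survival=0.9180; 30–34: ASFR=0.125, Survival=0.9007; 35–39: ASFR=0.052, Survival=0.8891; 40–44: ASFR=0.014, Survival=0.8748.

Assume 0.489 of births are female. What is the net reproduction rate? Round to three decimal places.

Proportion female at birth = 0.489.
Survival-weighted fertility by age (5·fₓ·Sₓ):
  15–19: 5 × 0.268 × 0.9398 = 1.25933
  20–24: 5 × 0.336 × 0.9303 = 1.56290
  25–29: 5 × 0.232 × 0.9180 = 1.06488
  30–34: 5 × 0.125 × 0.9007 = 0.56294
  35–39: 5 × 0.052 × 0.8891 = 0.23117
  40–44: 5 × 0.014 × 0.8748 = 0.06124
Sum = 4.74246
NRR = 0.489 × 4.74246 = 2.31906
An NRR exceeding 1 indicates intrinsic growth under these rates.

2.319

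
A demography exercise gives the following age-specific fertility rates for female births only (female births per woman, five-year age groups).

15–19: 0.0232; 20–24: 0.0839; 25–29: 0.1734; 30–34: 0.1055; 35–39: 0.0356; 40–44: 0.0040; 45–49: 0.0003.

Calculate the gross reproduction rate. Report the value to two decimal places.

2.13

Sum of female ASFRs = 0.0232 + 0.0839 + 0.1734 + 0.1055 + 0.0356 + 0.0040 + 0.0003 = 0.4259
GRR = 5 × 0.4259 = 2.1295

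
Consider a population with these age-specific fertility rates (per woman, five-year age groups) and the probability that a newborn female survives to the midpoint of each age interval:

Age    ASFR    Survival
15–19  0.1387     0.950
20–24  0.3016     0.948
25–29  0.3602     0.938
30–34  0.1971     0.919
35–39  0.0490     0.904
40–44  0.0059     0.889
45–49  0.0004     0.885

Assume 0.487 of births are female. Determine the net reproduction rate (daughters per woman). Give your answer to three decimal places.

Proportion female at birth = 0.487.
Each age group contributes 5 × ASFR × survival:
  15–19: 5 × 0.1387 × 0.950 = 0.65883
  20–24: 5 × 0.3016 × 0.948 = 1.42958
  25–29: 5 × 0.3602 × 0.938 = 1.68934
  30–34: 5 × 0.1971 × 0.919 = 0.90567
  35–39: 5 × 0.0490 × 0.904 = 0.22148
  40–44: 5 × 0.0059 × 0.889 = 0.02623
  45–49: 5 × 0.0004 × 0.885 = 0.00177
Sum = 4.93290
NRR = 0.487 × 4.93290 = 2.40232

2.402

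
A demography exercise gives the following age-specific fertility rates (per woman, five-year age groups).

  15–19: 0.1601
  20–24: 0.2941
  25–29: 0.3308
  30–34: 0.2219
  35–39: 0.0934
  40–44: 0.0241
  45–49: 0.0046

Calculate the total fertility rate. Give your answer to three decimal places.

Sum of ASFRs = 0.1601 + 0.2941 + 0.3308 + 0.2219 + 0.0934 + 0.0241 + 0.0046 = 1.1290
TFR = 5 × 1.1290 = 5.645

5.645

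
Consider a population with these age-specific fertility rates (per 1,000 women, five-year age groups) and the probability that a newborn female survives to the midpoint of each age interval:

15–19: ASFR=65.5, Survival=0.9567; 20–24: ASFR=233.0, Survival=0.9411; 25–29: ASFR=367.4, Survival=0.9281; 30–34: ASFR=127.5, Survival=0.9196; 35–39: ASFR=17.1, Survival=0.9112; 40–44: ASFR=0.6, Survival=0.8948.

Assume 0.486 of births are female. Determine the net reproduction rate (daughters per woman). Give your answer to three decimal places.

Proportion female at birth = 0.486.
Per-age-group product (5 × ASFR × survival probability):
  15–19: 5 × 65.5/1000 × 0.9567 = 0.31332
  20–24: 5 × 233.0/1000 × 0.9411 = 1.09638
  25–29: 5 × 367.4/1000 × 0.9281 = 1.70492
  30–34: 5 × 127.5/1000 × 0.9196 = 0.58625
  35–39: 5 × 17.1/1000 × 0.9112 = 0.07791
  40–44: 5 × 0.6/1000 × 0.8948 = 0.00268
Sum = 3.78146
NRR = 0.486 × 3.78146 = 1.83779

1.838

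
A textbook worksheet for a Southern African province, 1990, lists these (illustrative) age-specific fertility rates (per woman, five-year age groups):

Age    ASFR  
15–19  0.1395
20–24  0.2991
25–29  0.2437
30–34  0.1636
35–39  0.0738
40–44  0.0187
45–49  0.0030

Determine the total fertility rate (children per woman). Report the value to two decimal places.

4.71

Sum of ASFRs = 0.1395 + 0.2991 + 0.2437 + 0.1636 + 0.0738 + 0.0187 + 0.0030 = 0.9414
TFR = 5 × 0.9414 = 4.707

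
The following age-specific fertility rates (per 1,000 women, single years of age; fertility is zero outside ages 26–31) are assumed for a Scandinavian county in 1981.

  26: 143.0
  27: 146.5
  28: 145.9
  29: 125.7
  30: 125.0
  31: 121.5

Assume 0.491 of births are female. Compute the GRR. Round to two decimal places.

0.40

Proportion female at birth = 0.491.
Sum of ASFRs = 143.0 + 146.5 + 145.9 + 125.7 + 125.0 + 121.5 = 807.6
TFR = 807.6 / 1000 = 0.8076
GRR = 0.491 × 0.8076 = 0.39653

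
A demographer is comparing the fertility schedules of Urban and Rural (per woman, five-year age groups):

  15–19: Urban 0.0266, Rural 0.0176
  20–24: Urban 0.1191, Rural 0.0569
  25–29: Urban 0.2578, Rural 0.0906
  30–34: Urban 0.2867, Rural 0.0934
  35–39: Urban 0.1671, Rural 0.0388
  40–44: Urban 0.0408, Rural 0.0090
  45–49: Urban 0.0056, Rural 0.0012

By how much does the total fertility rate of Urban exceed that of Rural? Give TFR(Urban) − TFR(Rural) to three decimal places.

2.981

Urban:
  Sum of ASFRs = 0.0266 + 0.1191 + 0.2578 + 0.2867 + 0.1671 + 0.0408 + 0.0056 = 0.9037
  TFR = 5 × 0.9037 = 4.5185
Rural:
  Sum of ASFRs = 0.0176 + 0.0569 + 0.0906 + 0.0934 + 0.0388 + 0.0090 + 0.0012 = 0.3075
  TFR = 5 × 0.3075 = 1.5375
Difference = 4.5185 − 1.5375 = 2.981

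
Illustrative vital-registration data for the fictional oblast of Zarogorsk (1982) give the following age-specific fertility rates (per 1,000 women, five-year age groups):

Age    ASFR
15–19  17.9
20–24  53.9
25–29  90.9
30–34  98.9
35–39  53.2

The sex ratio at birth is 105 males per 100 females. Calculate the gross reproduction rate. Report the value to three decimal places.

0.768

Proportion female at birth = 100 / (100 + 105) = 0.48780.
Sum of ASFRs = 17.9 + 53.9 + 90.9 + 98.9 + 53.2 = 314.8
TFR = 5 × 314.8 / 1000 = 1.574
GRR = 0.48780 × 1.574 = 0.76780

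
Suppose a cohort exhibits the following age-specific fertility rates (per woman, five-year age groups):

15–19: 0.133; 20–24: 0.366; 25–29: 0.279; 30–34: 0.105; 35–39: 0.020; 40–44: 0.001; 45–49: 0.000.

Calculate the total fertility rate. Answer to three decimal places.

Sum of ASFRs = 0.133 + 0.366 + 0.279 + 0.105 + 0.020 + 0.001 + 0.000 = 0.904
TFR = 5 × 0.904 = 4.52

4.520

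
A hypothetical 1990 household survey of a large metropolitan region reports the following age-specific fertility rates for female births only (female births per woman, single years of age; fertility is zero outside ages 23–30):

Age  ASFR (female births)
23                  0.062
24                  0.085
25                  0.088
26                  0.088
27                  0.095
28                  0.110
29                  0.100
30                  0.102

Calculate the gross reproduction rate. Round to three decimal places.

0.730

Sum of female ASFRs = 0.062 + 0.085 + 0.088 + 0.088 + 0.095 + 0.110 + 0.100 + 0.102 = 0.730
GRR = 0.73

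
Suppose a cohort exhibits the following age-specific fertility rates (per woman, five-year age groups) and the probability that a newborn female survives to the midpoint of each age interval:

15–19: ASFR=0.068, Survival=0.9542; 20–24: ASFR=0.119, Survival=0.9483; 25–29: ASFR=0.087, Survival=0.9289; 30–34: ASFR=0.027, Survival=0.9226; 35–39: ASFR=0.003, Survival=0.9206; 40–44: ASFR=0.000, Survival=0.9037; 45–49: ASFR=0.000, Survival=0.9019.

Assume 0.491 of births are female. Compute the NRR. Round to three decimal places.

Proportion female at birth = 0.491.
Weighting each age-specific rate by interval width and survival:
  15–19: 5 × 0.068 × 0.9542 = 0.32443
  20–24: 5 × 0.119 × 0.9483 = 0.56424
  25–29: 5 × 0.087 × 0.9289 = 0.40407
  30–34: 5 × 0.027 × 0.9226 = 0.12455
  35–39: 5 × 0.003 × 0.9206 = 0.01381
  40–44: 5 × 0.000 × 0.9037 = 0.00000
  45–49: 5 × 0.000 × 0.9019 = 0.00000
Sum = 1.43110
NRR = 0.491 × 1.43110 = 0.70267

0.703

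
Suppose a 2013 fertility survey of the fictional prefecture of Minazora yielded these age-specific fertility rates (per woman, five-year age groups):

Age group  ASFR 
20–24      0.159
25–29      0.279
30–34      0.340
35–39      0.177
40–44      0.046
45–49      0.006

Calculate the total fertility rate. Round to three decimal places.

5.035

Sum of ASFRs = 0.159 + 0.279 + 0.340 + 0.177 + 0.046 + 0.006 = 1.007
TFR = 5 × 1.007 = 5.035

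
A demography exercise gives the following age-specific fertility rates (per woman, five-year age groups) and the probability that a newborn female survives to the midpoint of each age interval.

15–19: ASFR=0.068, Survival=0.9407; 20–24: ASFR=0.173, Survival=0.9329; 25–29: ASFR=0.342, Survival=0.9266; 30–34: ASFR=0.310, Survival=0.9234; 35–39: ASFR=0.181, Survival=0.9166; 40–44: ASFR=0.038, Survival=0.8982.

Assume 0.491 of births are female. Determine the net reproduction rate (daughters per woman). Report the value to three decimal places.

Proportion female at birth = 0.491.
Per-age-group product (5 × ASFR × survival probability):
  15–19: 5 × 0.068 × 0.9407 = 0.31984
  20–24: 5 × 0.173 × 0.9329 = 0.80696
  25–29: 5 × 0.342 × 0.9266 = 1.58449
  30–34: 5 × 0.310 × 0.9234 = 1.43127
  35–39: 5 × 0.181 × 0.9166 = 0.82952
  40–44: 5 × 0.038 × 0.8982 = 0.17066
Sum = 5.14274
NRR = 0.491 × 5.14274 = 2.52509
An NRR exceeding 1 indicates intrinsic growth under these rates.

2.525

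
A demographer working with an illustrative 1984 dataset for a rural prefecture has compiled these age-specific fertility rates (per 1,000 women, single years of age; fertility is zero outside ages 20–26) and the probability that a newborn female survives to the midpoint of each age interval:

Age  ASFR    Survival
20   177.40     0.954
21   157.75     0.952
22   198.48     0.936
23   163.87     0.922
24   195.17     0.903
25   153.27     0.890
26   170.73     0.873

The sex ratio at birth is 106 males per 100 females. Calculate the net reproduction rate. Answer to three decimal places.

0.543

Proportion female at birth = 100 / (100 + 106) = 0.48544.
Per-age-group product (1 × ASFR × survival probability):
  20: 1 × 177.40/1000 × 0.954 = 0.16924
  21: 1 × 157.75/1000 × 0.952 = 0.15018
  22: 1 × 198.48/1000 × 0.936 = 0.18578
  23: 1 × 163.87/1000 × 0.922 = 0.15109
  24: 1 × 195.17/1000 × 0.903 = 0.17624
  25: 1 × 153.27/1000 × 0.890 = 0.13641
  26: 1 × 170.73/1000 × 0.873 = 0.14905
Sum = 1.11799
NRR = 0.48544 × 1.11799 = 0.54272
With NRR below 1 the population is below replacement fertility.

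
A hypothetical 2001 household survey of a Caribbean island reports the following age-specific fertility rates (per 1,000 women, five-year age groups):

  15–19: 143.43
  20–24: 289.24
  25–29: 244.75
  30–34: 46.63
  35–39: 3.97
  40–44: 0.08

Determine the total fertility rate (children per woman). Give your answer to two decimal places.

Sum of ASFRs = 143.43 + 289.24 + 244.75 + 46.63 + 3.97 + 0.08 = 728.10
TFR = 5 × 728.10 / 1000 = 3.6405

3.64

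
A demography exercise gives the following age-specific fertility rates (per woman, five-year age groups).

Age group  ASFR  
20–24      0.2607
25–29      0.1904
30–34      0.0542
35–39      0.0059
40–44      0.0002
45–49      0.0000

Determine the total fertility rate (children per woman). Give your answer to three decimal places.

Sum of ASFRs = 0.2607 + 0.1904 + 0.0542 + 0.0059 + 0.0002 + 0.0000 = 0.5114
TFR = 5 × 0.5114 = 2.557

2.557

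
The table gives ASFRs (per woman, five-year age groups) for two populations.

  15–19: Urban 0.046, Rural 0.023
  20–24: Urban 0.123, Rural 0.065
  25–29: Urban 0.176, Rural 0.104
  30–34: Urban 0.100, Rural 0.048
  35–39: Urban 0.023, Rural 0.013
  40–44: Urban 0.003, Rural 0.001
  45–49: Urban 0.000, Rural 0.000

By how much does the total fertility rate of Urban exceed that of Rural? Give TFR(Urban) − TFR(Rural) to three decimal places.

1.085

Urban:
  Sum of ASFRs = 0.046 + 0.123 + 0.176 + 0.100 + 0.023 + 0.003 + 0.000 = 0.471
  TFR = 5 × 0.471 = 2.355
Rural:
  Sum of ASFRs = 0.023 + 0.065 + 0.104 + 0.048 + 0.013 + 0.001 + 0.000 = 0.254
  TFR = 5 × 0.254 = 1.27
Difference = 2.355 − 1.27 = 1.085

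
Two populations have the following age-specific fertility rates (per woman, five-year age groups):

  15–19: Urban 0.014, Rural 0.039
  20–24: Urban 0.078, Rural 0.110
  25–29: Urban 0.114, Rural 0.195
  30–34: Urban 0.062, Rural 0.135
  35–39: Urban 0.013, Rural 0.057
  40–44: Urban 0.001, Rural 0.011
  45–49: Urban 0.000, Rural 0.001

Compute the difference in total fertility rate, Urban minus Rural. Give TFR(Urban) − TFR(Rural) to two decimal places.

Urban:
  Sum of ASFRs = 0.014 + 0.078 + 0.114 + 0.062 + 0.013 + 0.001 + 0.000 = 0.282
  TFR = 5 × 0.282 = 1.41
Rural:
  Sum of ASFRs = 0.039 + 0.110 + 0.195 + 0.135 + 0.057 + 0.011 + 0.001 = 0.548
  TFR = 5 × 0.548 = 2.74
Difference = 1.41 − 2.74 = -1.33

-1.33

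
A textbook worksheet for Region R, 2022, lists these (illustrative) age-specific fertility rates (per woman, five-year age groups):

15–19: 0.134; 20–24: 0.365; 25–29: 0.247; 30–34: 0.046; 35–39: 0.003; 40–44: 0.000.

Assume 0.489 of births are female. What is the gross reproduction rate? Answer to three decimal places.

1.944

Proportion female at birth = 0.489.
Sum of ASFRs = 0.134 + 0.365 + 0.247 + 0.046 + 0.003 + 0.000 = 0.795
TFR = 5 × 0.795 = 3.975
GRR = 0.489 × 3.975 = 1.94378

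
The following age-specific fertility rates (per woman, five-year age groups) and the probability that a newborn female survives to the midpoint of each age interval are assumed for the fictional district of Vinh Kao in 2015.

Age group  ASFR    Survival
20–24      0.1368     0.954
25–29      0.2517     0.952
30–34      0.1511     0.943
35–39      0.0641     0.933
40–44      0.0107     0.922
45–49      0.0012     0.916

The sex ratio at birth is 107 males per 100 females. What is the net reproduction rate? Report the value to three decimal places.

1.409

Proportion female at birth = 100 / (100 + 107) = 0.48309.
Per-age-group product (5 × ASFR × survival probability):
  20–24: 5 × 0.1368 × 0.954 = 0.65254
  25–29: 5 × 0.2517 × 0.952 = 1.19809
  30–34: 5 × 0.1511 × 0.943 = 0.71244
  35–39: 5 × 0.0641 × 0.933 = 0.29903
  40–44: 5 × 0.0107 × 0.922 = 0.04933
  45–49: 5 × 0.0012 × 0.916 = 0.00550
Sum = 2.91693
NRR = 0.48309 × 2.91693 = 1.40914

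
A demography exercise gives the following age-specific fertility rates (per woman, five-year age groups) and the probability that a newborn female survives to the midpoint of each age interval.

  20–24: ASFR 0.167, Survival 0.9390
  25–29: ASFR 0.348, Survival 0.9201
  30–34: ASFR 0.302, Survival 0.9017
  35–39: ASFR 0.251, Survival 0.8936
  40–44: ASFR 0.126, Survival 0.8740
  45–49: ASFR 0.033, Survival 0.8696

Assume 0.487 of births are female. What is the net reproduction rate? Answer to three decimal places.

Proportion female at birth = 0.487.
Weighting each age-specific rate by interval width and survival:
  20–24: 5 × 0.167 × 0.9390 = 0.78407
  25–29: 5 × 0.348 × 0.9201 = 1.60097
  30–34: 5 × 0.302 × 0.9017 = 1.36157
  35–39: 5 × 0.251 × 0.8936 = 1.12147
  40–44: 5 × 0.126 × 0.8740 = 0.55062
  45–49: 5 × 0.033 × 0.8696 = 0.14348
Sum = 5.56218
NRR = 0.487 × 5.56218 = 2.70878
NRR > 1, so each generation more than replaces itself.

2.709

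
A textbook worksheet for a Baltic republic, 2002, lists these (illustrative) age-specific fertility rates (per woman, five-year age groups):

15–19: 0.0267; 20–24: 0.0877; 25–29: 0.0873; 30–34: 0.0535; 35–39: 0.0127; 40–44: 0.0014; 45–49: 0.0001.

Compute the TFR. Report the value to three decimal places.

Sum of ASFRs = 0.0267 + 0.0877 + 0.0873 + 0.0535 + 0.0127 + 0.0014 + 0.0001 = 0.2694
TFR = 5 × 0.2694 = 1.347

1.347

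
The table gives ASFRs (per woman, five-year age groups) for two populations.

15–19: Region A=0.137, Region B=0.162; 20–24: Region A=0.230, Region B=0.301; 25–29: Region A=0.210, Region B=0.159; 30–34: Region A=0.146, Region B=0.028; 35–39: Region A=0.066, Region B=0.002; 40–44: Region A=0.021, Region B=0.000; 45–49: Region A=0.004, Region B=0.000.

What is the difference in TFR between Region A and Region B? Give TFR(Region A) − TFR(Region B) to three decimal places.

0.810

Region A:
  Sum of ASFRs = 0.137 + 0.230 + 0.210 + 0.146 + 0.066 + 0.021 + 0.004 = 0.814
  TFR = 5 × 0.814 = 4.07
Region B:
  Sum of ASFRs = 0.162 + 0.301 + 0.159 + 0.028 + 0.002 + 0.000 + 0.000 = 0.652
  TFR = 5 × 0.652 = 3.26
Difference = 4.07 − 3.26 = 0.81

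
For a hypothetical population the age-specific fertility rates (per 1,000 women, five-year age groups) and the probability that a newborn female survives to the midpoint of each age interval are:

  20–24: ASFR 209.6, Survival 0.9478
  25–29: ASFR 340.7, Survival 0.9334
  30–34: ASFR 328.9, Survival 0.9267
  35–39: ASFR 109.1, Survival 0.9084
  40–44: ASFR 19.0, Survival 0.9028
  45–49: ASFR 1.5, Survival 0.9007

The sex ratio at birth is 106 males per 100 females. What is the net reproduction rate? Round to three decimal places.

Proportion female at birth = 100 / (100 + 106) = 0.48544.
Survival-weighted fertility by age (5·fₓ·Sₓ):
  20–24: 5 × 209.6/1000 × 0.9478 = 0.99329
  25–29: 5 × 340.7/1000 × 0.9334 = 1.59005
  30–34: 5 × 328.9/1000 × 0.9267 = 1.52396
  35–39: 5 × 109.1/1000 × 0.9084 = 0.49553
  40–44: 5 × 19.0/1000 × 0.9028 = 0.08577
  45–49: 5 × 1.5/1000 × 0.9007 = 0.00676
Sum = 4.69536
NRR = 0.48544 × 4.69536 = 2.27932
NRR > 1, so each generation more than replaces itself.

2.279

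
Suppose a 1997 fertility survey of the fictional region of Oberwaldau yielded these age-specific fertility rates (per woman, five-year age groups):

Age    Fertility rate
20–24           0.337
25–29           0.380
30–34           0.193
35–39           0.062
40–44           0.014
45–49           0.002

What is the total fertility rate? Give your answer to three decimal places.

4.940

Sum of ASFRs = 0.337 + 0.380 + 0.193 + 0.062 + 0.014 + 0.002 = 0.988
TFR = 5 × 0.988 = 4.94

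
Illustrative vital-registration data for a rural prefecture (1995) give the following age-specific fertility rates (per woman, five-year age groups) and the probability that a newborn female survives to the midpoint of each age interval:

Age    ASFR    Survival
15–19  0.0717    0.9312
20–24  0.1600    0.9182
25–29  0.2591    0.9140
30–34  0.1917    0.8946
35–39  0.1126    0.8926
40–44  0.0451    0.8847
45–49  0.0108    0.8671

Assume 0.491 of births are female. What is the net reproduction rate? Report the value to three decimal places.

1.895

Proportion female at birth = 0.491.
Survival-weighted fertility by age (5·fₓ·Sₓ):
  15–19: 5 × 0.0717 × 0.9312 = 0.33384
  20–24: 5 × 0.1600 × 0.9182 = 0.73456
  25–29: 5 × 0.2591 × 0.9140 = 1.18409
  30–34: 5 × 0.1917 × 0.8946 = 0.85747
  35–39: 5 × 0.1126 × 0.8926 = 0.50253
  40–44: 5 × 0.0451 × 0.8847 = 0.19950
  45–49: 5 × 0.0108 × 0.8671 = 0.04682
Sum = 3.85881
NRR = 0.491 × 3.85881 = 1.89468
With NRR above 1 the population is above replacement fertility.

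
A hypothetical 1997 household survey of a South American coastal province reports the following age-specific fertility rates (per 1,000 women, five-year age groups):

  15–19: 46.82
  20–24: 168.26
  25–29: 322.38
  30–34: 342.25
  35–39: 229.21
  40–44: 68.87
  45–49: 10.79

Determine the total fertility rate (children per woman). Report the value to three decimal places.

5.943

Sum of ASFRs = 46.82 + 168.26 + 322.38 + 342.25 + 229.21 + 68.87 + 10.79 = 1188.58
TFR = 5 × 1188.58 / 1000 = 5.9429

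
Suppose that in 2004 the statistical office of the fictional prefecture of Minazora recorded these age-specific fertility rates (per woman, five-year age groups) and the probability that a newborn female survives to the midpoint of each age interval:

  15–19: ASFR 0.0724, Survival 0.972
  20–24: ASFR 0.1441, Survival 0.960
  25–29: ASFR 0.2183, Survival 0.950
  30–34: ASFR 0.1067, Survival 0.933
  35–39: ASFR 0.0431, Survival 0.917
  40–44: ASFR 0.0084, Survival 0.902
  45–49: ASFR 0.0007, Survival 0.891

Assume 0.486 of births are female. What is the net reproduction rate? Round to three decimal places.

1.369

Proportion female at birth = 0.486.
Weighting each age-specific rate by interval width and survival:
  15–19: 5 × 0.0724 × 0.972 = 0.35186
  20–24: 5 × 0.1441 × 0.960 = 0.69168
  25–29: 5 × 0.2183 × 0.950 = 1.03693
  30–34: 5 × 0.1067 × 0.933 = 0.49776
  35–39: 5 × 0.0431 × 0.917 = 0.19761
  40–44: 5 × 0.0084 × 0.902 = 0.03788
  45–49: 5 × 0.0007 × 0.891 = 0.00312
Sum = 2.81684
NRR = 0.486 × 2.81684 = 1.36898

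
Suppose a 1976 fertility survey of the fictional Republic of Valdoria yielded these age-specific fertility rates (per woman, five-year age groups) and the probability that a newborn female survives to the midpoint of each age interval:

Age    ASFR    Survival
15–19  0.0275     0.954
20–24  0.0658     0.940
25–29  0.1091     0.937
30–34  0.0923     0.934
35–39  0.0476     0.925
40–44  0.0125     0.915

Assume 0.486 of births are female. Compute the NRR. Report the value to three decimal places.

Proportion female at birth = 0.486.
Per-age-group product (5 × ASFR × survival probability):
  15–19: 5 × 0.0275 × 0.954 = 0.13118
  20–24: 5 × 0.0658 × 0.940 = 0.30926
  25–29: 5 × 0.1091 × 0.937 = 0.51113
  30–34: 5 × 0.0923 × 0.934 = 0.43104
  35–39: 5 × 0.0476 × 0.925 = 0.22015
  40–44: 5 × 0.0125 × 0.915 = 0.05719
Sum = 1.65995
NRR = 0.486 × 1.65995 = 0.80674
NRR < 1, so the cohort does not fully replace itself.

0.807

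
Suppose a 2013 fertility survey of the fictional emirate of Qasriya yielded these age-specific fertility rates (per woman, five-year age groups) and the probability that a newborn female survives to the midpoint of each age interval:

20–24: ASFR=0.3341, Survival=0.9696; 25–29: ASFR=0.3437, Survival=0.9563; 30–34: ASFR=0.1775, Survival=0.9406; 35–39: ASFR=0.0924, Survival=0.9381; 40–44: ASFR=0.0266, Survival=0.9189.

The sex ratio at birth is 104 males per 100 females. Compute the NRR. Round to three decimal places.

2.281

Proportion female at birth = 100 / (100 + 104) = 0.49020.
Weighting each age-specific rate by interval width and survival:
  20–24: 5 × 0.3341 × 0.9696 = 1.61972
  25–29: 5 × 0.3437 × 0.9563 = 1.64340
  30–34: 5 × 0.1775 × 0.9406 = 0.83478
  35–39: 5 × 0.0924 × 0.9381 = 0.43340
  40–44: 5 × 0.0266 × 0.9189 = 0.12221
Sum = 4.65351
NRR = 0.49020 × 4.65351 = 2.28115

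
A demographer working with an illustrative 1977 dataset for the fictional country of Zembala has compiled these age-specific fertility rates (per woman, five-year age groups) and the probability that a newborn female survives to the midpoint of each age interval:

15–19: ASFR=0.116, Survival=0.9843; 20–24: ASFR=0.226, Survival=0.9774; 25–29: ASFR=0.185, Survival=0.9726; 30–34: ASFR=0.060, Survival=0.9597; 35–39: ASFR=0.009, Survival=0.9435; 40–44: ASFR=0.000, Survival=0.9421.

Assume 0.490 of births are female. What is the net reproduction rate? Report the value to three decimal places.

1.424

Proportion female at birth = 0.490.
Each age group contributes 5 × ASFR × survival:
  15–19: 5 × 0.116 × 0.9843 = 0.57089
  20–24: 5 × 0.226 × 0.9774 = 1.10446
  25–29: 5 × 0.185 × 0.9726 = 0.89966
  30–34: 5 × 0.060 × 0.9597 = 0.28791
  35–39: 5 × 0.009 × 0.9435 = 0.04246
  40–44: 5 × 0.000 × 0.9421 = 0.00000
Sum = 2.90538
NRR = 0.490 × 2.90538 = 1.42364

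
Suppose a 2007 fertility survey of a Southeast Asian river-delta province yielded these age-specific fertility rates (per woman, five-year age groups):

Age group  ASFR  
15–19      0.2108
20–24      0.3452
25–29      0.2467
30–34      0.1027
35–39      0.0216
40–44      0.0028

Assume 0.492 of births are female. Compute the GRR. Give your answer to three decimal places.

2.287

Proportion female at birth = 0.492.
Sum of ASFRs = 0.2108 + 0.3452 + 0.2467 + 0.1027 + 0.0216 + 0.0028 = 0.9298
TFR = 5 × 0.9298 = 4.649
GRR = 0.492 × 4.649 = 2.28731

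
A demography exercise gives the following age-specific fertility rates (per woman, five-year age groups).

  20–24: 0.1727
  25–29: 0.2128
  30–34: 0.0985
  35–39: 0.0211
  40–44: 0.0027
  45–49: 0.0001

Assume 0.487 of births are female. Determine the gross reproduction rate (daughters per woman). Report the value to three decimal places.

1.237

Proportion female at birth = 0.487.
Sum of ASFRs = 0.1727 + 0.2128 + 0.0985 + 0.0211 + 0.0027 + 0.0001 = 0.5079
TFR = 5 × 0.5079 = 2.5395
GRR = 0.487 × 2.5395 = 1.23674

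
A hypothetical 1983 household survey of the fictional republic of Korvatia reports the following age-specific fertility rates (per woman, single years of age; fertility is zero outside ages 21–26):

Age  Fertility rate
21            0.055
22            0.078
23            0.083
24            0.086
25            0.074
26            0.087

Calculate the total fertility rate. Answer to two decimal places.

0.46

Sum of ASFRs = 0.055 + 0.078 + 0.083 + 0.086 + 0.074 + 0.087 = 0.463
TFR = 0.463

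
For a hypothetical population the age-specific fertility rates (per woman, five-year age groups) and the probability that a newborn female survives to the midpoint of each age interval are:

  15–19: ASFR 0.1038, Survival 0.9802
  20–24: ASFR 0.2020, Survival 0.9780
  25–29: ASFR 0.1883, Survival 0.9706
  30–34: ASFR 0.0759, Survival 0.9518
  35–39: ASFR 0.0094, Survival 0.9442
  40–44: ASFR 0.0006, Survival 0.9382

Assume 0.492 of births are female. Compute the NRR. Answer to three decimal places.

1.387

Proportion female at birth = 0.492.
Per-age-group product (5 × ASFR × survival probability):
  15–19: 5 × 0.1038 × 0.9802 = 0.50872
  20–24: 5 × 0.2020 × 0.9780 = 0.98778
  25–29: 5 × 0.1883 × 0.9706 = 0.91382
  30–34: 5 × 0.0759 × 0.9518 = 0.36121
  35–39: 5 × 0.0094 × 0.9442 = 0.04438
  40–44: 5 × 0.0006 × 0.9382 = 0.00281
Sum = 2.81872
NRR = 0.492 × 2.81872 = 1.38681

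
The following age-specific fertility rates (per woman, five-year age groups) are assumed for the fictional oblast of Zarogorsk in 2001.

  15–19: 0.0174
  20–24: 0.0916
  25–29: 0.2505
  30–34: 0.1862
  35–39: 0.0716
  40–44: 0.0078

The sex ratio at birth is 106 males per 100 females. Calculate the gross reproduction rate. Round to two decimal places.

Proportion female at birth = 100 / (100 + 106) = 0.48544.
Sum of ASFRs = 0.0174 + 0.0916 + 0.2505 + 0.1862 + 0.0716 + 0.0078 = 0.6251
TFR = 5 × 0.6251 = 3.1255
GRR = 0.48544 × 3.1255 = 1.51724

1.52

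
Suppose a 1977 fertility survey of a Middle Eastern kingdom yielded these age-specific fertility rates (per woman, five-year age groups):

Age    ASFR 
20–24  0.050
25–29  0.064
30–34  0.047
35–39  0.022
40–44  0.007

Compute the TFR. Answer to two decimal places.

Sum of ASFRs = 0.050 + 0.064 + 0.047 + 0.022 + 0.007 = 0.190
TFR = 5 × 0.190 = 0.95

0.95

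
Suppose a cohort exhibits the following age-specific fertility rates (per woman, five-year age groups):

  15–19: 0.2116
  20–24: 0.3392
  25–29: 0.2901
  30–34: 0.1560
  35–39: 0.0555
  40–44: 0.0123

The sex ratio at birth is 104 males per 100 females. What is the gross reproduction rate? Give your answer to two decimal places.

Proportion female at birth = 100 / (100 + 104) = 0.49020.
Sum of ASFRs = 0.2116 + 0.3392 + 0.2901 + 0.1560 + 0.0555 + 0.0123 = 1.0647
TFR = 5 × 1.0647 = 5.3235
GRR = 0.49020 × 5.3235 = 2.60958

2.61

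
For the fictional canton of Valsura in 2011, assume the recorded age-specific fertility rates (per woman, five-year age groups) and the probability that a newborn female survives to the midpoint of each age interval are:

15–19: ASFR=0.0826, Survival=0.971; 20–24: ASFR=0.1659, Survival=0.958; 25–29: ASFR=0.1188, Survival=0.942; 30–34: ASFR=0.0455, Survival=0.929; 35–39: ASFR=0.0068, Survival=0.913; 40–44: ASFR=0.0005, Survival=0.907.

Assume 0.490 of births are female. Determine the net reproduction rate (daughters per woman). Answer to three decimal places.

0.980

Proportion female at birth = 0.490.
Survival-weighted fertility by age (5·fₓ·Sₓ):
  15–19: 5 × 0.0826 × 0.971 = 0.40102
  20–24: 5 × 0.1659 × 0.958 = 0.79466
  25–29: 5 × 0.1188 × 0.942 = 0.55955
  30–34: 5 × 0.0455 × 0.929 = 0.21135
  35–39: 5 × 0.0068 × 0.913 = 0.03104
  40–44: 5 × 0.0005 × 0.907 = 0.00227
Sum = 1.99989
NRR = 0.490 × 1.99989 = 0.97995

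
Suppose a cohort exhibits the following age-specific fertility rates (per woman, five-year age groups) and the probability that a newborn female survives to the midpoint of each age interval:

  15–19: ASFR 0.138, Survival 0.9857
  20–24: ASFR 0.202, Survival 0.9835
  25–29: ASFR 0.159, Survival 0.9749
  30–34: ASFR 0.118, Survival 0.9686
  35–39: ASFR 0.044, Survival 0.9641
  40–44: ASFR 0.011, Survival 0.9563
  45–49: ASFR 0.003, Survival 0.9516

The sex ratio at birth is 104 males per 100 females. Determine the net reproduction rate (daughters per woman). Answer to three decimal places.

1.617

Proportion female at birth = 100 / (100 + 104) = 0.49020.
Each age group contributes 5 × ASFR × survival:
  15–19: 5 × 0.138 × 0.9857 = 0.68013
  20–24: 5 × 0.202 × 0.9835 = 0.99334
  25–29: 5 × 0.159 × 0.9749 = 0.77505
  30–34: 5 × 0.118 × 0.9686 = 0.57147
  35–39: 5 × 0.044 × 0.9641 = 0.21210
  40–44: 5 × 0.011 × 0.9563 = 0.05260
  45–49: 5 × 0.003 × 0.9516 = 0.01427
Sum = 3.29896
NRR = 0.49020 × 3.29896 = 1.61715
An NRR exceeding 1 indicates intrinsic growth under these rates.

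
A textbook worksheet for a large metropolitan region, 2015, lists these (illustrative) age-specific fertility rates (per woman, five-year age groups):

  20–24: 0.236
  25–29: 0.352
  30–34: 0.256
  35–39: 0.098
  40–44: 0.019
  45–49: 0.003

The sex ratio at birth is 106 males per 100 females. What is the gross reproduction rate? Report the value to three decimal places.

Proportion female at birth = 100 / (100 + 106) = 0.48544.
Sum of ASFRs = 0.236 + 0.352 + 0.256 + 0.098 + 0.019 + 0.003 = 0.964
TFR = 5 × 0.964 = 4.82
GRR = 0.48544 × 4.82 = 2.33982

2.340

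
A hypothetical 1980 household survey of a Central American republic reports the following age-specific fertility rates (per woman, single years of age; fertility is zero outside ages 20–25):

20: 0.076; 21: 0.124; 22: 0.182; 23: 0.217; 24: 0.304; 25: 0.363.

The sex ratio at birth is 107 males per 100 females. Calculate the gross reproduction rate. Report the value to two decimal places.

Proportion female at birth = 100 / (100 + 107) = 0.48309.
Sum of ASFRs = 0.076 + 0.124 + 0.182 + 0.217 + 0.304 + 0.363 = 1.266
TFR = 1.266
GRR = 0.48309 × 1.266 = 0.61159

0.61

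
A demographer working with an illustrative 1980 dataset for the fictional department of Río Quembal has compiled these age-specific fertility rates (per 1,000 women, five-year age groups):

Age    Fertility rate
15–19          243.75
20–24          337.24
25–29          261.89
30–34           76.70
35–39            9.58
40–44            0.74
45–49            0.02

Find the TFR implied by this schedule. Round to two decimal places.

4.65

Sum of ASFRs = 243.75 + 337.24 + 261.89 + 76.70 + 9.58 + 0.74 + 0.02 = 929.92
TFR = 5 × 929.92 / 1000 = 4.6496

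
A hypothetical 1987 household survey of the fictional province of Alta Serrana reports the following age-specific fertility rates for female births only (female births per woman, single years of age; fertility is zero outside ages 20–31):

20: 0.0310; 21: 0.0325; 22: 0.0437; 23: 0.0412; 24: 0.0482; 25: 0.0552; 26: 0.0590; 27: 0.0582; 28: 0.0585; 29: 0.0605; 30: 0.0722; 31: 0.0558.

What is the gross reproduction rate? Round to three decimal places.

0.616

Sum of female ASFRs = 0.0310 + 0.0325 + 0.0437 + 0.0412 + 0.0482 + 0.0552 + 0.0590 + 0.0582 + 0.0585 + 0.0605 + 0.0722 + 0.0558 = 0.6160
GRR = 0.616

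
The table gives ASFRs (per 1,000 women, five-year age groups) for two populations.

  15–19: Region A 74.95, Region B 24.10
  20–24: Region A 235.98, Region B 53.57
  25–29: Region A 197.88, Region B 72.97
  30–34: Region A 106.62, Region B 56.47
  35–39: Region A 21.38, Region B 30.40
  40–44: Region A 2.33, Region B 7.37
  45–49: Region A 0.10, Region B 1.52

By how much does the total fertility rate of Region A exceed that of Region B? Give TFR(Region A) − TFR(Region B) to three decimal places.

1.964

Region A:
  Sum of ASFRs = 74.95 + 235.98 + 197.88 + 106.62 + 21.38 + 2.33 + 0.10 = 639.24
  TFR = 5 × 639.24 / 1000 = 3.1962
Region B:
  Sum of ASFRs = 24.10 + 53.57 + 72.97 + 56.47 + 30.40 + 7.37 + 1.52 = 246.40
  TFR = 5 × 246.40 / 1000 = 1.232
Difference = 3.1962 − 1.232 = 1.9642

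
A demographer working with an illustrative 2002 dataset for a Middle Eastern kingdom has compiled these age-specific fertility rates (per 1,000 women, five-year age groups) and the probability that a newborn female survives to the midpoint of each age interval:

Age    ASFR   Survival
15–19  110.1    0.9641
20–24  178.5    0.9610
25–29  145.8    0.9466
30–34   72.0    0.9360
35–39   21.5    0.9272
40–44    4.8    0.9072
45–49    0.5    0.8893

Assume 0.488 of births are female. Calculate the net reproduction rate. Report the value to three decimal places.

1.239

Proportion female at birth = 0.488.
Weighting each age-specific rate by interval width and survival:
  15–19: 5 × 110.1/1000 × 0.9641 = 0.53074
  20–24: 5 × 178.5/1000 × 0.9610 = 0.85769
  25–29: 5 × 145.8/1000 × 0.9466 = 0.69007
  30–34: 5 × 72.0/1000 × 0.9360 = 0.33696
  35–39: 5 × 21.5/1000 × 0.9272 = 0.09967
  40–44: 5 × 4.8/1000 × 0.9072 = 0.02177
  45–49: 5 × 0.5/1000 × 0.8893 = 0.00222
Sum = 2.53912
NRR = 0.488 × 2.53912 = 1.23909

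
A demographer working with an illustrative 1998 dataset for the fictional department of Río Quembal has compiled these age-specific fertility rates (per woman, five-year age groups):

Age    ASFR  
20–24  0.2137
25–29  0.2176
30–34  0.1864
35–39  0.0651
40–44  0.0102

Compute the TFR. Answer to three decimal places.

3.465

Sum of ASFRs = 0.2137 + 0.2176 + 0.1864 + 0.0651 + 0.0102 = 0.6930
TFR = 5 × 0.6930 = 3.465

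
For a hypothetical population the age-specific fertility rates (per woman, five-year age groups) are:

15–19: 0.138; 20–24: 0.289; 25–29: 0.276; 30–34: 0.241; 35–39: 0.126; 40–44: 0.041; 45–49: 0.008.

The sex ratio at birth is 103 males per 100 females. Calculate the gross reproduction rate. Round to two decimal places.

2.76

Proportion female at birth = 100 / (100 + 103) = 0.49261.
Sum of ASFRs = 0.138 + 0.289 + 0.276 + 0.241 + 0.126 + 0.041 + 0.008 = 1.119
TFR = 5 × 1.119 = 5.595
GRR = 0.49261 × 5.595 = 2.75615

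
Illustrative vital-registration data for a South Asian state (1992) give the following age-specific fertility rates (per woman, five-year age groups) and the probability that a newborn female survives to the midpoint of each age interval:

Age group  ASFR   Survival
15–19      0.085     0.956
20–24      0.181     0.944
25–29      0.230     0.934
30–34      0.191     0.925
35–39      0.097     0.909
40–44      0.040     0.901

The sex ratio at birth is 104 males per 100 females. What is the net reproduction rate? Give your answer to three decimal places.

Proportion female at birth = 100 / (100 + 104) = 0.49020.
Weighting each age-specific rate by interval width and survival:
  15–19: 5 × 0.085 × 0.956 = 0.40630
  20–24: 5 × 0.181 × 0.944 = 0.85432
  25–29: 5 × 0.230 × 0.934 = 1.07410
  30–34: 5 × 0.191 × 0.925 = 0.88338
  35–39: 5 × 0.097 × 0.909 = 0.44087
  40–44: 5 × 0.040 × 0.901 = 0.18020
Sum = 3.83917
NRR = 0.49020 × 3.83917 = 1.88196
NRR > 1, so each generation more than replaces itself.

1.882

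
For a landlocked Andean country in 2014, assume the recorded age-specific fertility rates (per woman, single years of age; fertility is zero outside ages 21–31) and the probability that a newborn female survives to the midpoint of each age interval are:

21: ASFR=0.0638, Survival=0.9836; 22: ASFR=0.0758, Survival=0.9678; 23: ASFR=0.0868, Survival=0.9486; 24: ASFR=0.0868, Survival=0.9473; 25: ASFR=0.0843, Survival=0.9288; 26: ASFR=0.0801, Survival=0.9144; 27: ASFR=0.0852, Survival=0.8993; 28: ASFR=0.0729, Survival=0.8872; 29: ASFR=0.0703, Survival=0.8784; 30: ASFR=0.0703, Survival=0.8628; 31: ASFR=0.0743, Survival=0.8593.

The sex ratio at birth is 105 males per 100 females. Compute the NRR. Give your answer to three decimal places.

Proportion female at birth = 100 / (100 + 105) = 0.48780.
Per-age-group product (1 × ASFR × survival probability):
  21: 1 × 0.0638 × 0.9836 = 0.06275
  22: 1 × 0.0758 × 0.9678 = 0.07336
  23: 1 × 0.0868 × 0.9486 = 0.08234
  24: 1 × 0.0868 × 0.9473 = 0.08223
  25: 1 × 0.0843 × 0.9288 = 0.07830
  26: 1 × 0.0801 × 0.9144 = 0.07324
  27: 1 × 0.0852 × 0.8993 = 0.07662
  28: 1 × 0.0729 × 0.8872 = 0.06468
  29: 1 × 0.0703 × 0.8784 = 0.06175
  30: 1 × 0.0703 × 0.8628 = 0.06065
  31: 1 × 0.0743 × 0.8593 = 0.06385
Sum = 0.77977
NRR = 0.48780 × 0.77977 = 0.38037
An NRR under 1 implies long-run decline under these rates.

0.380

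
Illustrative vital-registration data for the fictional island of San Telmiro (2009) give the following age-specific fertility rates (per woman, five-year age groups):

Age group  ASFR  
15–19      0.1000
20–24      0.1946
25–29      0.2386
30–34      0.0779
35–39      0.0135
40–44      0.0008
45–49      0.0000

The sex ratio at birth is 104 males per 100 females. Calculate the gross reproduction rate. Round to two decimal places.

1.53

Proportion female at birth = 100 / (100 + 104) = 0.49020.
Sum of ASFRs = 0.1000 + 0.1946 + 0.2386 + 0.0779 + 0.0135 + 0.0008 + 0.0000 = 0.6254
TFR = 5 × 0.6254 = 3.127
GRR = 0.49020 × 3.127 = 1.53286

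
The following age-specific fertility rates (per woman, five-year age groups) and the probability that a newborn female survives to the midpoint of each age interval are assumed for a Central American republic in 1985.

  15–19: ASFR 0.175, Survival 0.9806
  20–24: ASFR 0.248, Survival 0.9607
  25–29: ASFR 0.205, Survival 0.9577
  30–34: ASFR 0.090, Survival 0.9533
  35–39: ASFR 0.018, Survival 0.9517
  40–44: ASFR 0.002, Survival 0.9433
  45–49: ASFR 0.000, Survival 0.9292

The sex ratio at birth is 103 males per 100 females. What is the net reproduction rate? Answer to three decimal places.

Proportion female at birth = 100 / (100 + 103) = 0.49261.
Each age group contributes 5 × ASFR × survival:
  15–19: 5 × 0.175 × 0.9806 = 0.85803
  20–24: 5 × 0.248 × 0.9607 = 1.19127
  25–29: 5 × 0.205 × 0.9577 = 0.98164
  30–34: 5 × 0.090 × 0.9533 = 0.42899
  35–39: 5 × 0.018 × 0.9517 = 0.08565
  40–44: 5 × 0.002 × 0.9433 = 0.00943
  45–49: 5 × 0.000 × 0.9292 = 0.00000
Sum = 3.55501
NRR = 0.49261 × 3.55501 = 1.75123

1.751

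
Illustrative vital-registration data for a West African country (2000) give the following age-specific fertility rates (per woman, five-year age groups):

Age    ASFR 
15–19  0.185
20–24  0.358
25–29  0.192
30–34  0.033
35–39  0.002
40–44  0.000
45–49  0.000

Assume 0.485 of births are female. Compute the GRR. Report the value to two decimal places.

1.87

Proportion female at birth = 0.485.
Sum of ASFRs = 0.185 + 0.358 + 0.192 + 0.033 + 0.002 + 0.000 + 0.000 = 0.770
TFR = 5 × 0.770 = 3.85
GRR = 0.485 × 3.85 = 1.86725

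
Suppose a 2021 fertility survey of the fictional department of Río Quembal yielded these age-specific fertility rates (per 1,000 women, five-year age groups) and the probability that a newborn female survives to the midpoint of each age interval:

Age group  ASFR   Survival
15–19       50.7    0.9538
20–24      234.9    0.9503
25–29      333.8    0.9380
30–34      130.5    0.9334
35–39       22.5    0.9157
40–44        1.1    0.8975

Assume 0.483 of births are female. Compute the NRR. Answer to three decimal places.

1.758

Proportion female at birth = 0.483.
Survival-weighted fertility by age (5·fₓ·Sₓ):
  15–19: 5 × 50.7/1000 × 0.9538 = 0.24179
  20–24: 5 × 234.9/1000 × 0.9503 = 1.11613
  25–29: 5 × 333.8/1000 × 0.9380 = 1.56552
  30–34: 5 × 130.5/1000 × 0.9334 = 0.60904
  35–39: 5 × 22.5/1000 × 0.9157 = 0.10302
  40–44: 5 × 1.1/1000 × 0.8975 = 0.00494
Sum = 3.64044
NRR = 0.483 × 3.64044 = 1.75833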